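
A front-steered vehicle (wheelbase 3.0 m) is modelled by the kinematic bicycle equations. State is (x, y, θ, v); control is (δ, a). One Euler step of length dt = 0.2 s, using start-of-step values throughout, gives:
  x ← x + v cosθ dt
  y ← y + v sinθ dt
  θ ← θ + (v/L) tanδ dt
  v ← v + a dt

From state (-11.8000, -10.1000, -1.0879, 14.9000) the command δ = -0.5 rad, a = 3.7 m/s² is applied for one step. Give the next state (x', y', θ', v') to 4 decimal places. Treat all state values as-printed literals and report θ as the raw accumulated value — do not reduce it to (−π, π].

x' = -11.8000 + 14.9000·cos(-1.0879)·0.2 = -10.4162
y' = -10.1000 + 14.9000·sin(-1.0879)·0.2 = -12.7392
θ' = -1.0879 + (14.9000/3.0)·tan(-0.5)·0.2 = -1.6306
v' = 14.9000 + 3.7000·0.2 = 15.6400

(-10.4162, -12.7392, -1.6306, 15.6400)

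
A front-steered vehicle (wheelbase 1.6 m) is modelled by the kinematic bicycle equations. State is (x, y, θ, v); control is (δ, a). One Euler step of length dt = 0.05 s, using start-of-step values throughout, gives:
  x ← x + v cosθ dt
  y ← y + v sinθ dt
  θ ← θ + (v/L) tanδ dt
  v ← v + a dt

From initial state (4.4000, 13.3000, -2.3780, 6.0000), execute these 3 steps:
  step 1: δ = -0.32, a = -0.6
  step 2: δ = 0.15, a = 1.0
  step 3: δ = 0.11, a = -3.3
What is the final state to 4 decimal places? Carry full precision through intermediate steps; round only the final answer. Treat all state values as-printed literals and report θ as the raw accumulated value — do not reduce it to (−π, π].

after step 1 (δ=-0.32, a=-0.6): (4.183293, 13.092544, -2.440136, 5.970000)
after step 2 (δ=0.15, a=1.0): (3.955268, 12.899912, -2.411939, 6.020000)
after step 3 (δ=0.11, a=-3.3): (3.730901, 12.699262, -2.391162, 5.855000)

(3.7309, 12.6993, -2.3912, 5.8550)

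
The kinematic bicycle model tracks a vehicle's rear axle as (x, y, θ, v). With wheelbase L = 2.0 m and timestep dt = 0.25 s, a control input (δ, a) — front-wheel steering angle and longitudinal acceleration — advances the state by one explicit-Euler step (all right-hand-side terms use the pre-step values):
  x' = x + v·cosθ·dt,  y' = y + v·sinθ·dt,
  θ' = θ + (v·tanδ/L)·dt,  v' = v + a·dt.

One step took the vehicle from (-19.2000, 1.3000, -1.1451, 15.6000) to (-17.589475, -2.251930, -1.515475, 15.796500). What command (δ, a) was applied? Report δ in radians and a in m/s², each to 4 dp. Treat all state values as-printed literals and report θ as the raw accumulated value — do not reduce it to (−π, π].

δ = -0.1877, a = 0.7860

a = (v'−v)/dt = (0.196500)/0.25 = 0.7860
Δθ = θ'−θ = -0.370375;  (v·dt/L) = 15.6000·0.25/2.0 = 1.950000
tan δ = Δθ·L/(v·dt) = -0.189936  →  δ = -0.1877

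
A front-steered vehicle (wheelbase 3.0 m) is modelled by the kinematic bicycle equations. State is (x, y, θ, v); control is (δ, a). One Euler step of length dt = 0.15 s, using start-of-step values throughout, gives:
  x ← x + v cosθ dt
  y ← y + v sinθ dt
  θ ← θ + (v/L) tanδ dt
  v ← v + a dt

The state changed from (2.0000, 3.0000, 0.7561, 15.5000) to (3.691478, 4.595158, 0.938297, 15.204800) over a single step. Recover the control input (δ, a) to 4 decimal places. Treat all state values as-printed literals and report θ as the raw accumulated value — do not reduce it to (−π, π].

δ = 0.2309, a = -1.9680

a = (v'−v)/dt = (-0.295200)/0.15 = -1.9680
Δθ = θ'−θ = 0.182197;  (v·dt/L) = 15.5000·0.15/3.0 = 0.775000
tan δ = Δθ·L/(v·dt) = 0.235093  →  δ = 0.2309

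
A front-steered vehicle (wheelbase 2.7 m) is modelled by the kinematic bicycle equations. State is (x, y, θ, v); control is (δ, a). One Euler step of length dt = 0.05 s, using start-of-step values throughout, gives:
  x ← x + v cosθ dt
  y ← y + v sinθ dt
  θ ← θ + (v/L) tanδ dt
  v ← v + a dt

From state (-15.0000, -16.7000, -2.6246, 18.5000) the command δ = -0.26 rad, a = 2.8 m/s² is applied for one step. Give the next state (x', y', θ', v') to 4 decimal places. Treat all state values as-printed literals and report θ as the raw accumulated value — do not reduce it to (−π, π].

x' = -15.0000 + 18.5000·cos(-2.6246)·0.05 = -15.8041
y' = -16.7000 + 18.5000·sin(-2.6246)·0.05 = -17.1572
θ' = -2.6246 + (18.5000/2.7)·tan(-0.26)·0.05 = -2.7157
v' = 18.5000 + 2.8000·0.05 = 18.6400

(-15.8041, -17.1572, -2.7157, 18.6400)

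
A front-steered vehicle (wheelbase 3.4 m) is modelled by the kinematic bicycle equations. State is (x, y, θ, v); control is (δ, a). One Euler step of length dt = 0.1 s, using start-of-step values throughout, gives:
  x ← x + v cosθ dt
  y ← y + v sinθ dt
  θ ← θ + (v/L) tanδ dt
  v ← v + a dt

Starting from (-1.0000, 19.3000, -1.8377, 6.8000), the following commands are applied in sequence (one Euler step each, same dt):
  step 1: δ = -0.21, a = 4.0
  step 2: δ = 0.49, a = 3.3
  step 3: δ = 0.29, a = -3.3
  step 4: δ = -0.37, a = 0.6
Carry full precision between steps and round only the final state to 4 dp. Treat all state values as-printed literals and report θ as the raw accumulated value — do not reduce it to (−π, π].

after step 1 (δ=-0.21, a=4.0): (-1.179347, 18.644077, -1.880328, 7.200000)
after step 2 (δ=0.49, a=3.3): (-1.398669, 17.958294, -1.767376, 7.530000)
after step 3 (δ=0.29, a=-3.3): (-1.545741, 17.219797, -1.701286, 7.200000)
after step 4 (δ=-0.37, a=0.6): (-1.639428, 16.505918, -1.783422, 7.260000)

(-1.6394, 16.5059, -1.7834, 7.2600)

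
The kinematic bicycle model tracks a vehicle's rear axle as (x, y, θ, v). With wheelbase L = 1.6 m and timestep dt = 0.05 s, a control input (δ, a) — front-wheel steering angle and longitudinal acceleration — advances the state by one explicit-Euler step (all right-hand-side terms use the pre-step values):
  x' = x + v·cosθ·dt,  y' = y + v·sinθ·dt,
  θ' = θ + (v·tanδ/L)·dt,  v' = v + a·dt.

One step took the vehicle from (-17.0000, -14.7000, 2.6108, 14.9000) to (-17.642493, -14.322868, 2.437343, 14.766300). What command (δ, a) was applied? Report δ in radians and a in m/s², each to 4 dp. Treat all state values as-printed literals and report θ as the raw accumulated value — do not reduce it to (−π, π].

δ = -0.3566, a = -2.6740

a = (v'−v)/dt = (-0.133700)/0.05 = -2.6740
Δθ = θ'−θ = -0.173457;  (v·dt/L) = 14.9000·0.05/1.6 = 0.465625
tan δ = Δθ·L/(v·dt) = -0.372525  →  δ = -0.3566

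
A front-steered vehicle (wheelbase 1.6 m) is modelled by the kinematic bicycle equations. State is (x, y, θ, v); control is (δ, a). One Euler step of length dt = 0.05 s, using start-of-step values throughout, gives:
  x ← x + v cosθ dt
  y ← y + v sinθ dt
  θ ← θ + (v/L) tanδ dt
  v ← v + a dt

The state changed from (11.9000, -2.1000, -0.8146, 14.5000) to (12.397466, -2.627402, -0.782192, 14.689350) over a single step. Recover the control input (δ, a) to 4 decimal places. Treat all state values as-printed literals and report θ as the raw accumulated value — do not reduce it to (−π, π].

δ = 0.0714, a = 3.7870

a = (v'−v)/dt = (0.189350)/0.05 = 3.7870
Δθ = θ'−θ = 0.032408;  (v·dt/L) = 14.5000·0.05/1.6 = 0.453125
tan δ = Δθ·L/(v·dt) = 0.071521  →  δ = 0.0714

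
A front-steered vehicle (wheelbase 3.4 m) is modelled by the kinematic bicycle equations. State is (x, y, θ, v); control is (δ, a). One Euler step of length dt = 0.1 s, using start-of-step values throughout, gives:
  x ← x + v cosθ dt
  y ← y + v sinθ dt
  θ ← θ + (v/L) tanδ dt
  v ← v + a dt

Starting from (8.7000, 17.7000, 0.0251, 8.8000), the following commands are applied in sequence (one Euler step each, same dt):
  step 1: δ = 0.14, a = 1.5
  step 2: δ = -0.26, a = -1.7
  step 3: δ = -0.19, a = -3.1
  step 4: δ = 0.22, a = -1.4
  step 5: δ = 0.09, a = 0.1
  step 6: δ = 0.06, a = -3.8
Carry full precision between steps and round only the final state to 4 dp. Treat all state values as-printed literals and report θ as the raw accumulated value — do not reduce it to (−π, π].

after step 1 (δ=0.14, a=1.5): (9.579723, 17.722086, 0.061574, 8.950000)
after step 2 (δ=-0.26, a=-1.7): (10.473027, 17.777160, -0.008452, 8.780000)
after step 3 (δ=-0.19, a=-3.1): (11.350995, 17.769738, -0.058116, 8.470000)
after step 4 (δ=0.22, a=-1.4): (12.196565, 17.720542, -0.002409, 8.330000)
after step 5 (δ=0.09, a=0.1): (13.029563, 17.718535, 0.019701, 8.340000)
after step 6 (δ=0.06, a=-3.8): (13.863401, 17.734965, 0.034436, 7.960000)

(13.8634, 17.7350, 0.0344, 7.9600)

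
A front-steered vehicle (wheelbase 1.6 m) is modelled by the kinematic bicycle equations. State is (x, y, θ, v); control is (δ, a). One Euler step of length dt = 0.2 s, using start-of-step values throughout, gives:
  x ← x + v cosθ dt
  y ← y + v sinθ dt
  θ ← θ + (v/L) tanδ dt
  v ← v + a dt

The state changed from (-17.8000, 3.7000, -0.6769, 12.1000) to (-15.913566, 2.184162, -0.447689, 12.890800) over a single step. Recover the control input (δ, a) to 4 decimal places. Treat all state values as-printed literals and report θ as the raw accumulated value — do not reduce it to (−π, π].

a = (v'−v)/dt = (0.790800)/0.2 = 3.9540
Δθ = θ'−θ = 0.229211;  (v·dt/L) = 12.1000·0.2/1.6 = 1.512500
tan δ = Δθ·L/(v·dt) = 0.151544  →  δ = 0.1504

δ = 0.1504, a = 3.9540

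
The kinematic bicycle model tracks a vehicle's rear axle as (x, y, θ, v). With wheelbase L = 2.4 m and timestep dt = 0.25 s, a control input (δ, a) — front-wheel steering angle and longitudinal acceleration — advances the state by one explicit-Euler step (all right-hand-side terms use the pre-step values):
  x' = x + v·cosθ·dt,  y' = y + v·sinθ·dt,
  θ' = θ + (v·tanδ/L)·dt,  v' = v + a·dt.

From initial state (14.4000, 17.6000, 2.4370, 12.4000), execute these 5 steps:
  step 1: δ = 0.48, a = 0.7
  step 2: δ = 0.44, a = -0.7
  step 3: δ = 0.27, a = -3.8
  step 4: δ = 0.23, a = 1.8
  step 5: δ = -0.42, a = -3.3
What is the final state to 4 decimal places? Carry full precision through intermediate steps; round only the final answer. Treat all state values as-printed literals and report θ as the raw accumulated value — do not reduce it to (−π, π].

(3.6084, 12.8882, 3.8093, 11.0750)

after step 1 (δ=0.48, a=0.7): (12.038186, 19.607943, 3.109456, 12.575000)
after step 2 (δ=0.44, a=-0.7): (8.896059, 19.708956, 3.726129, 12.400000)
after step 3 (δ=0.27, a=-3.8): (6.310759, 17.998336, 4.083608, 11.450000)
after step 4 (δ=0.23, a=1.8): (4.627154, 15.683303, 4.362873, 11.900000)
after step 5 (δ=-0.42, a=-3.3): (3.608386, 12.888175, 3.809309, 11.075000)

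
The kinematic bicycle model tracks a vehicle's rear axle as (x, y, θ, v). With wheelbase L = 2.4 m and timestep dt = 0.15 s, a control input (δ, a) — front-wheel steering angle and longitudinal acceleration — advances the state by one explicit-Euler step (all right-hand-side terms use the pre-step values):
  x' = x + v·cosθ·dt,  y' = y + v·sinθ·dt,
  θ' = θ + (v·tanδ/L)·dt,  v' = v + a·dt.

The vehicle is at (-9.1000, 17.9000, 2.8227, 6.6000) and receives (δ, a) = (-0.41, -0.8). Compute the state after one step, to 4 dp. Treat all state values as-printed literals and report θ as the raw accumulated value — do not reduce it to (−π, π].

x' = -9.1000 + 6.6000·cos(2.8227)·0.15 = -10.0401
y' = 17.9000 + 6.6000·sin(2.8227)·0.15 = 18.2104
θ' = 2.8227 + (6.6000/2.4)·tan(-0.41)·0.15 = 2.6434
v' = 6.6000 − 0.8000·0.15 = 6.4800

(-10.0401, 18.2104, 2.6434, 6.4800)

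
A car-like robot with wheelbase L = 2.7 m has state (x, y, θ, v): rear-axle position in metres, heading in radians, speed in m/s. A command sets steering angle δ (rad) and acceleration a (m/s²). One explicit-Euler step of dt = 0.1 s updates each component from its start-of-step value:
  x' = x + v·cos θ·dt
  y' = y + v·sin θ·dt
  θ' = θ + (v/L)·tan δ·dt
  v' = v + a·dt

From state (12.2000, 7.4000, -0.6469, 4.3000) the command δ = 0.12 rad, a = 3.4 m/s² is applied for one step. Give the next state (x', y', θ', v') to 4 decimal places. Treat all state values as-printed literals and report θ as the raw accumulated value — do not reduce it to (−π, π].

x' = 12.2000 + 4.3000·cos(-0.6469)·0.1 = 12.5431
y' = 7.4000 + 4.3000·sin(-0.6469)·0.1 = 7.1408
θ' = -0.6469 + (4.3000/2.7)·tan(0.12)·0.1 = -0.6277
v' = 4.3000 + 3.4000·0.1 = 4.6400

(12.5431, 7.1408, -0.6277, 4.6400)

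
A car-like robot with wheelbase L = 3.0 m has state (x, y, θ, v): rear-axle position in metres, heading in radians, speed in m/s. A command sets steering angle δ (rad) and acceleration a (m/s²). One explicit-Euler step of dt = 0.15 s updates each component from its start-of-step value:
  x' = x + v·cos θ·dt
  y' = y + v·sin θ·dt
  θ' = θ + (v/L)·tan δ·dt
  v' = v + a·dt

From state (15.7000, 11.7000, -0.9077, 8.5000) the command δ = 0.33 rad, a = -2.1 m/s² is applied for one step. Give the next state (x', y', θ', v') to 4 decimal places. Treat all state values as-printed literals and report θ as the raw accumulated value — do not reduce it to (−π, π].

(16.4848, 10.6952, -0.7621, 8.1850)

x' = 15.7000 + 8.5000·cos(-0.9077)·0.15 = 16.4848
y' = 11.7000 + 8.5000·sin(-0.9077)·0.15 = 10.6952
θ' = -0.9077 + (8.5000/3.0)·tan(0.33)·0.15 = -0.7621
v' = 8.5000 − 2.1000·0.15 = 8.1850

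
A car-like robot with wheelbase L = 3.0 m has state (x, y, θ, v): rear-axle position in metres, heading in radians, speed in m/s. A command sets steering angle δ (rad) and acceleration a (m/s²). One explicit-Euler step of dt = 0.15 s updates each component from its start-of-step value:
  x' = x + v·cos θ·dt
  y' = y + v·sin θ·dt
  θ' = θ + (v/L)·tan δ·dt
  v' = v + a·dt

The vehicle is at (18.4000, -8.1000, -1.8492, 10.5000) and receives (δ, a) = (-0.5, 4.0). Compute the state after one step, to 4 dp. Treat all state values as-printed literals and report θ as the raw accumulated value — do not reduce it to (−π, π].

(17.9672, -9.6144, -2.1360, 11.1000)

x' = 18.4000 + 10.5000·cos(-1.8492)·0.15 = 17.9672
y' = -8.1000 + 10.5000·sin(-1.8492)·0.15 = -9.6144
θ' = -1.8492 + (10.5000/3.0)·tan(-0.5)·0.15 = -2.1360
v' = 10.5000 + 4.0000·0.15 = 11.1000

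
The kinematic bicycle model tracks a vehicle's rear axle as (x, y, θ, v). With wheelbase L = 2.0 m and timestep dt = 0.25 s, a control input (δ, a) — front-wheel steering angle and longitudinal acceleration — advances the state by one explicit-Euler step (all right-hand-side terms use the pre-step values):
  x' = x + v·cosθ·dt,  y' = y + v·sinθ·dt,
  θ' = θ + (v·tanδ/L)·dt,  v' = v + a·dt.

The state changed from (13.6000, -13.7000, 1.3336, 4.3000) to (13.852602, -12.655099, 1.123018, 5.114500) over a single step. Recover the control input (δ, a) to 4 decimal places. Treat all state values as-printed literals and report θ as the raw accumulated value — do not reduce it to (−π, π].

a = (v'−v)/dt = (0.814500)/0.25 = 3.2580
Δθ = θ'−θ = -0.210582;  (v·dt/L) = 4.3000·0.25/2.0 = 0.537500
tan δ = Δθ·L/(v·dt) = -0.391780  →  δ = -0.3734

δ = -0.3734, a = 3.2580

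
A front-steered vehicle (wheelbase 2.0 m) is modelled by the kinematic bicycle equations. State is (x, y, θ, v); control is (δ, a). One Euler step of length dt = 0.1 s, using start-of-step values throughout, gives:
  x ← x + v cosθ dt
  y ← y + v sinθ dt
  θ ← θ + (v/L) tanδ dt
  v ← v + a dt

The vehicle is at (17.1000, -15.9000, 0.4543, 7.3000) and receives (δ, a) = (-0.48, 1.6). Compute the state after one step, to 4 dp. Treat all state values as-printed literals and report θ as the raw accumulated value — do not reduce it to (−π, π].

x' = 17.1000 + 7.3000·cos(0.4543)·0.1 = 17.7560
y' = -15.9000 + 7.3000·sin(0.4543)·0.1 = -15.5797
θ' = 0.4543 + (7.3000/2.0)·tan(-0.48)·0.1 = 0.2643
v' = 7.3000 + 1.6000·0.1 = 7.4600

(17.7560, -15.5797, 0.2643, 7.4600)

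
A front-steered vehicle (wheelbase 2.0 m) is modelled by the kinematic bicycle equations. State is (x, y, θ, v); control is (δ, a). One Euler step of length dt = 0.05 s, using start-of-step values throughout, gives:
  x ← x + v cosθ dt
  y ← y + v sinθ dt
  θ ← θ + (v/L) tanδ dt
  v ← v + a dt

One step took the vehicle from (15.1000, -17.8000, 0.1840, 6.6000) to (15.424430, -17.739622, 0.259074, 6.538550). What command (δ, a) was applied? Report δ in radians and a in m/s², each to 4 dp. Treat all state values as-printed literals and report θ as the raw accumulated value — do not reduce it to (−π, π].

a = (v'−v)/dt = (-0.061450)/0.05 = -1.2290
Δθ = θ'−θ = 0.075074;  (v·dt/L) = 6.6000·0.05/2.0 = 0.165000
tan δ = Δθ·L/(v·dt) = 0.454994  →  δ = 0.4270

δ = 0.4270, a = -1.2290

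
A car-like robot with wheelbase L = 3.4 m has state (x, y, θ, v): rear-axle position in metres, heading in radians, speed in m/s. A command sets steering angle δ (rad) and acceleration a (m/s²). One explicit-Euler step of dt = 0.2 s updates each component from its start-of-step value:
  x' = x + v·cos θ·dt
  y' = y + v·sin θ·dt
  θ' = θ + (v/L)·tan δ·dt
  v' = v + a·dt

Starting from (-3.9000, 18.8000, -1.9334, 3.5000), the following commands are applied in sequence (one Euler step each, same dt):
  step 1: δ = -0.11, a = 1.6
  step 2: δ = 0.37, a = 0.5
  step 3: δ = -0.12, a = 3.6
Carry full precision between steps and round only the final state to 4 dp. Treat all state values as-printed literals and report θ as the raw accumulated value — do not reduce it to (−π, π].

after step 1 (δ=-0.11, a=1.6): (-4.148297, 18.145516, -1.956139, 3.820000)
after step 2 (δ=0.37, a=0.5): (-4.435467, 17.437541, -1.868984, 3.920000)
after step 3 (δ=-0.12, a=3.6): (-4.665796, 16.688138, -1.896788, 4.640000)

(-4.6658, 16.6881, -1.8968, 4.6400)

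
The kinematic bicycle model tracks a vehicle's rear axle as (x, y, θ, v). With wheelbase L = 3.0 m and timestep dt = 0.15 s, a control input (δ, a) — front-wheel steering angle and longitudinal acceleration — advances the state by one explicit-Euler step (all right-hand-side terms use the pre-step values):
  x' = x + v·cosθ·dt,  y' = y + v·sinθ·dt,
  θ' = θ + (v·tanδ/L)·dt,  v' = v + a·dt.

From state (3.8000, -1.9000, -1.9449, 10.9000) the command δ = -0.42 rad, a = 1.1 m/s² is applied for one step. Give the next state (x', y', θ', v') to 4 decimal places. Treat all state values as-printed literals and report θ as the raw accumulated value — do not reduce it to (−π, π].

(3.2025, -3.4219, -2.1883, 11.0650)

x' = 3.8000 + 10.9000·cos(-1.9449)·0.15 = 3.2025
y' = -1.9000 + 10.9000·sin(-1.9449)·0.15 = -3.4219
θ' = -1.9449 + (10.9000/3.0)·tan(-0.42)·0.15 = -2.1883
v' = 10.9000 + 1.1000·0.15 = 11.0650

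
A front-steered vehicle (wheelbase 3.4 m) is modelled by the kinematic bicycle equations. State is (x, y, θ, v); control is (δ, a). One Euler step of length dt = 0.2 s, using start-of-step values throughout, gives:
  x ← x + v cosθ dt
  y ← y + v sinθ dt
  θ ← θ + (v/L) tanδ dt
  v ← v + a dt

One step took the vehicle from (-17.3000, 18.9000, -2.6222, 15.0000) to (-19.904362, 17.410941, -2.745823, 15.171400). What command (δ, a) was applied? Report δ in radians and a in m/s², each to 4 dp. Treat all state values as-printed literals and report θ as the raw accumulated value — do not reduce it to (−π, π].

a = (v'−v)/dt = (0.171400)/0.2 = 0.8570
Δθ = θ'−θ = -0.123623;  (v·dt/L) = 15.0000·0.2/3.4 = 0.882353
tan δ = Δθ·L/(v·dt) = -0.140106  →  δ = -0.1392

δ = -0.1392, a = 0.8570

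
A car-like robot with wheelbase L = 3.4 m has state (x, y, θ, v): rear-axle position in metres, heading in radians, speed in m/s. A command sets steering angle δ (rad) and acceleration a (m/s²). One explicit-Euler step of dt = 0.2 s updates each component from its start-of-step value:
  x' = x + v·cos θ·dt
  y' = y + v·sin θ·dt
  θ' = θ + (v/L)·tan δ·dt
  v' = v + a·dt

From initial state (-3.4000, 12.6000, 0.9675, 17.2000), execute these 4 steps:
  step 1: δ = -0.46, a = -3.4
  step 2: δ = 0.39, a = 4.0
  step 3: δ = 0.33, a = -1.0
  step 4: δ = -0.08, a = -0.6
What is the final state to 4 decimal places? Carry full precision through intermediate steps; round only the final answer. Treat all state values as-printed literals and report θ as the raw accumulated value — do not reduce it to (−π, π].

(4.9421, 22.7650, 1.1339, 17.0000)

after step 1 (δ=-0.46, a=-3.4): (-1.448282, 15.432736, 0.466222, 16.520000)
after step 2 (δ=0.39, a=4.0): (1.503091, 16.917934, 0.865671, 17.320000)
after step 3 (δ=0.33, a=-1.0): (3.748211, 19.555876, 1.214643, 17.120000)
after step 4 (δ=-0.08, a=-0.6): (4.942061, 22.765003, 1.133906, 17.000000)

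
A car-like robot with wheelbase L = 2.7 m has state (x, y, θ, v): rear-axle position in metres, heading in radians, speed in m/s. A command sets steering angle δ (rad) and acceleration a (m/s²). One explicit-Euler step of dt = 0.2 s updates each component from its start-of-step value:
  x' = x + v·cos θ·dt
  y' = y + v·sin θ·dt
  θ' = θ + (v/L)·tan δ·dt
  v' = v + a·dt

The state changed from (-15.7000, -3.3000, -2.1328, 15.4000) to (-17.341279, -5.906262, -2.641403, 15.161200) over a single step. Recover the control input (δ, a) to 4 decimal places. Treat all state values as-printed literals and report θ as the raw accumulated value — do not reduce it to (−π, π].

δ = -0.4194, a = -1.1940

a = (v'−v)/dt = (-0.238800)/0.2 = -1.1940
Δθ = θ'−θ = -0.508603;  (v·dt/L) = 15.4000·0.2/2.7 = 1.140741
tan δ = Δθ·L/(v·dt) = -0.445853  →  δ = -0.4194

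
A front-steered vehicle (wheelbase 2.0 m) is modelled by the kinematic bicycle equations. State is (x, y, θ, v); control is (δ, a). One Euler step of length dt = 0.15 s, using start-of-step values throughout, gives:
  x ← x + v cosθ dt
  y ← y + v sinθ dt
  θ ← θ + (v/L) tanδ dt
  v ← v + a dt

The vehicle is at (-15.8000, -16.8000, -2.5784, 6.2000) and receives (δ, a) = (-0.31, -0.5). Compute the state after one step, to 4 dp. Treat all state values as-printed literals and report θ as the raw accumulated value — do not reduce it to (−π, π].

(-16.5864, -17.2965, -2.7274, 6.1250)

x' = -15.8000 + 6.2000·cos(-2.5784)·0.15 = -16.5864
y' = -16.8000 + 6.2000·sin(-2.5784)·0.15 = -17.2965
θ' = -2.5784 + (6.2000/2.0)·tan(-0.31)·0.15 = -2.7274
v' = 6.2000 − 0.5000·0.15 = 6.1250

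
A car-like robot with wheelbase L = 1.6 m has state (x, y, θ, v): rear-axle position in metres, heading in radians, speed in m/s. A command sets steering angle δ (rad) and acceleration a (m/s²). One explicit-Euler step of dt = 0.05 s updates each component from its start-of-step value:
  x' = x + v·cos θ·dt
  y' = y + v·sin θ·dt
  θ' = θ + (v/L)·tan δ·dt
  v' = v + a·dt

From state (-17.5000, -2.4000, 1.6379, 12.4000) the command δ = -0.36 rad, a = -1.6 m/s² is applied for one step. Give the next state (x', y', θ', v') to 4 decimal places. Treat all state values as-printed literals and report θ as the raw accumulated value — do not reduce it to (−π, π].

(-17.5416, -1.7814, 1.4920, 12.3200)

x' = -17.5000 + 12.4000·cos(1.6379)·0.05 = -17.5416
y' = -2.4000 + 12.4000·sin(1.6379)·0.05 = -1.7814
θ' = 1.6379 + (12.4000/1.6)·tan(-0.36)·0.05 = 1.4920
v' = 12.4000 − 1.6000·0.05 = 12.3200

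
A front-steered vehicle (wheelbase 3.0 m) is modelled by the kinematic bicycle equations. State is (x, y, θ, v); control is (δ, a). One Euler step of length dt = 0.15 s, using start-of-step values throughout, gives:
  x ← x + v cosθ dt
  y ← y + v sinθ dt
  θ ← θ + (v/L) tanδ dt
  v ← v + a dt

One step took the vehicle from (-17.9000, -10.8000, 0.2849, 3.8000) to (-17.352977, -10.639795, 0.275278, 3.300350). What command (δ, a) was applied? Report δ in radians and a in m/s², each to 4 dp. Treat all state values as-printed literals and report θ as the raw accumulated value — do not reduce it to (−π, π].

a = (v'−v)/dt = (-0.499650)/0.15 = -3.3310
Δθ = θ'−θ = -0.009622;  (v·dt/L) = 3.8000·0.15/3.0 = 0.190000
tan δ = Δθ·L/(v·dt) = -0.050642  →  δ = -0.0506

δ = -0.0506, a = -3.3310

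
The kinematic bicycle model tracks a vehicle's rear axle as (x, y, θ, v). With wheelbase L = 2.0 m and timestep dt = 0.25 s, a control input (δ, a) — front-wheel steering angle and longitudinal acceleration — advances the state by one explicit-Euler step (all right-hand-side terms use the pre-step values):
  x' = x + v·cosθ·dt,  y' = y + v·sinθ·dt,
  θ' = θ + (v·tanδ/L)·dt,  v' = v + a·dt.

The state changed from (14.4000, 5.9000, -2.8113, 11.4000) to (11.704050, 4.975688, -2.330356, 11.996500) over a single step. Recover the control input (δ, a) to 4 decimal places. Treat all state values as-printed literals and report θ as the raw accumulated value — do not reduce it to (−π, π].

a = (v'−v)/dt = (0.596500)/0.25 = 2.3860
Δθ = θ'−θ = 0.480944;  (v·dt/L) = 11.4000·0.25/2.0 = 1.425000
tan δ = Δθ·L/(v·dt) = 0.337505  →  δ = 0.3255

δ = 0.3255, a = 2.3860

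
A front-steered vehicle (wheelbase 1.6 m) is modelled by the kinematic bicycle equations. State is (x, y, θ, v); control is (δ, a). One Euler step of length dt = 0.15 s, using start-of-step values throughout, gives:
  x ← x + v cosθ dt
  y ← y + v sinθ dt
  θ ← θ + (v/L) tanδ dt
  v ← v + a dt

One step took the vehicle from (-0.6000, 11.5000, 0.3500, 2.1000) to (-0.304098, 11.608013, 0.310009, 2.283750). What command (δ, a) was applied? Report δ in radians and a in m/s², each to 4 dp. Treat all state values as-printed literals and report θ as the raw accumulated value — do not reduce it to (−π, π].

δ = -0.2004, a = 1.2250

a = (v'−v)/dt = (0.183750)/0.15 = 1.2250
Δθ = θ'−θ = -0.039991;  (v·dt/L) = 2.1000·0.15/1.6 = 0.196875
tan δ = Δθ·L/(v·dt) = -0.203129  →  δ = -0.2004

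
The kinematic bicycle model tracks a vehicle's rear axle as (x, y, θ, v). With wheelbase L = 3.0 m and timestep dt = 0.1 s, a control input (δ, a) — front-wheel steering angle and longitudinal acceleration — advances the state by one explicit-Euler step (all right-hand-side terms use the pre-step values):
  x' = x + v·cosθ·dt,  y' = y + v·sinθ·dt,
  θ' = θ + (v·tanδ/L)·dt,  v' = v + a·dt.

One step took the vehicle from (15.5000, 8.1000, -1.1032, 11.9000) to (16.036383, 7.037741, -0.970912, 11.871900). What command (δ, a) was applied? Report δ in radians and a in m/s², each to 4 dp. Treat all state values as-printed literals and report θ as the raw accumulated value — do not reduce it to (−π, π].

δ = 0.3219, a = -0.2810

a = (v'−v)/dt = (-0.028100)/0.1 = -0.2810
Δθ = θ'−θ = 0.132288;  (v·dt/L) = 11.9000·0.1/3.0 = 0.396667
tan δ = Δθ·L/(v·dt) = 0.333499  →  δ = 0.3219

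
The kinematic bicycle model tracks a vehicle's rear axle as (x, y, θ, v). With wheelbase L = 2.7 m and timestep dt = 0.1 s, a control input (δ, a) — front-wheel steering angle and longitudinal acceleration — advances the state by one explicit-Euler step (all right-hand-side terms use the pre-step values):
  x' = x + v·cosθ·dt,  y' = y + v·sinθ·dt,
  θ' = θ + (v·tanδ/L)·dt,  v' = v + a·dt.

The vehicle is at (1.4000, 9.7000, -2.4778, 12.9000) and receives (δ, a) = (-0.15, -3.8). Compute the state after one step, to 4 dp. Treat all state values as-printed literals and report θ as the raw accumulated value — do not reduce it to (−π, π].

(0.3839, 8.9052, -2.5500, 12.5200)

x' = 1.4000 + 12.9000·cos(-2.4778)·0.1 = 0.3839
y' = 9.7000 + 12.9000·sin(-2.4778)·0.1 = 8.9052
θ' = -2.4778 + (12.9000/2.7)·tan(-0.15)·0.1 = -2.5500
v' = 12.9000 − 3.8000·0.1 = 12.5200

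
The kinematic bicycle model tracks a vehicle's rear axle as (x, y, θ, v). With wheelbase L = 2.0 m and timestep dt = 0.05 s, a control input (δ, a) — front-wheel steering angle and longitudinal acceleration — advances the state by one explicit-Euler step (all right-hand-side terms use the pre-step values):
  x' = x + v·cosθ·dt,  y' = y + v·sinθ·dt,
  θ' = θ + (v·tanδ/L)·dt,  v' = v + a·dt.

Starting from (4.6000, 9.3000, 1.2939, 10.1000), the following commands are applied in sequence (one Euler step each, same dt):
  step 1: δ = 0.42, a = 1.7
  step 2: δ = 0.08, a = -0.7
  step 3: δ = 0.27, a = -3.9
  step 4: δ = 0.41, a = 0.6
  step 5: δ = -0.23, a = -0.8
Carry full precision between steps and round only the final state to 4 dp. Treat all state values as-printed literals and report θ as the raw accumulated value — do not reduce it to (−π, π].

(4.9132, 11.7858, 1.5470, 9.9450)

after step 1 (δ=0.42, a=1.7): (4.738053, 9.785764, 1.406660, 10.185000)
after step 2 (δ=0.08, a=-0.7): (4.821264, 10.288169, 1.427073, 10.150000)
after step 3 (δ=0.27, a=-3.9): (4.893953, 10.790437, 1.497301, 9.955000)
after step 4 (δ=0.41, a=0.6): (4.930503, 11.286843, 1.605469, 9.985000)
after step 5 (δ=-0.23, a=-0.8): (4.913196, 11.785793, 1.547021, 9.945000)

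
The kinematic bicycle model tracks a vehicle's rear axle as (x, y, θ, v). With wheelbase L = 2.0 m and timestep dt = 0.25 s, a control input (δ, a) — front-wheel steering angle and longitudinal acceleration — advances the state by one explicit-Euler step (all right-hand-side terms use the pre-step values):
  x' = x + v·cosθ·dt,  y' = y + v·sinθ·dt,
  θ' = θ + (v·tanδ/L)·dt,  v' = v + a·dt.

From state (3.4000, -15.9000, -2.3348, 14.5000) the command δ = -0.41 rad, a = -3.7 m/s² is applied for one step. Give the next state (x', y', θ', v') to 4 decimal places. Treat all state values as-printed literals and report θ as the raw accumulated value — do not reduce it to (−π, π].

x' = 3.4000 + 14.5000·cos(-2.3348)·0.25 = 0.8922
y' = -15.9000 + 14.5000·sin(-2.3348)·0.25 = -18.5175
θ' = -2.3348 + (14.5000/2.0)·tan(-0.41)·0.25 = -3.1226
v' = 14.5000 − 3.7000·0.25 = 13.5750

(0.8922, -18.5175, -3.1226, 13.5750)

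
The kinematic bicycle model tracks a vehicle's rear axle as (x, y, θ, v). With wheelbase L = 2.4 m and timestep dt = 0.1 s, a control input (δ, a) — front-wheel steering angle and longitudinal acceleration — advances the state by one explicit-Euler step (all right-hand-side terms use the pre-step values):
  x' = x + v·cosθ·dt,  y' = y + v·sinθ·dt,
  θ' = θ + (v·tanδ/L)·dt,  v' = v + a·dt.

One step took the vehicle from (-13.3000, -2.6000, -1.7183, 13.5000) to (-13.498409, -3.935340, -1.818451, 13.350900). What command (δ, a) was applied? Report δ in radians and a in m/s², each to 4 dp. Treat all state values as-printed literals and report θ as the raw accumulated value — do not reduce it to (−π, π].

a = (v'−v)/dt = (-0.149100)/0.1 = -1.4910
Δθ = θ'−θ = -0.100151;  (v·dt/L) = 13.5000·0.1/2.4 = 0.562500
tan δ = Δθ·L/(v·dt) = -0.178046  →  δ = -0.1762

δ = -0.1762, a = -1.4910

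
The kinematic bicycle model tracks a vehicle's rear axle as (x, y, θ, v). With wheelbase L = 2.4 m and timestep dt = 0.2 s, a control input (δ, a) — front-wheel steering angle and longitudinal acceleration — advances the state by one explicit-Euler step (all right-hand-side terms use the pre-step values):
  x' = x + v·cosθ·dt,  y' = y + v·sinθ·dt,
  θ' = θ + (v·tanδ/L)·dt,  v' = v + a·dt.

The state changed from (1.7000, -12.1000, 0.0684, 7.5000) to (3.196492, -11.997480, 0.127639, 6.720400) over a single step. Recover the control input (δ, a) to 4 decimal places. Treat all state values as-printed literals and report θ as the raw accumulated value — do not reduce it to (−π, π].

a = (v'−v)/dt = (-0.779600)/0.2 = -3.8980
Δθ = θ'−θ = 0.059239;  (v·dt/L) = 7.5000·0.2/2.4 = 0.625000
tan δ = Δθ·L/(v·dt) = 0.094782  →  δ = 0.0945

δ = 0.0945, a = -3.8980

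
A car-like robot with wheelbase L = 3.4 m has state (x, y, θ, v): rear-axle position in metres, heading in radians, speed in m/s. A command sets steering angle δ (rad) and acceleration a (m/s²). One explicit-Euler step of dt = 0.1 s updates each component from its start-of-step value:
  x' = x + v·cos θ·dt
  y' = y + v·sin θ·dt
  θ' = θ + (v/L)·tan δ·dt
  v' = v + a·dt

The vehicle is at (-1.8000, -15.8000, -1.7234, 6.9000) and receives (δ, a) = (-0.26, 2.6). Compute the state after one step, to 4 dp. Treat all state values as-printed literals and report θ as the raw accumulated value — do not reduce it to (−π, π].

x' = -1.8000 + 6.9000·cos(-1.7234)·0.1 = -1.9049
y' = -15.8000 + 6.9000·sin(-1.7234)·0.1 = -16.4820
θ' = -1.7234 + (6.9000/3.4)·tan(-0.26)·0.1 = -1.7774
v' = 6.9000 + 2.6000·0.1 = 7.1600

(-1.9049, -16.4820, -1.7774, 7.1600)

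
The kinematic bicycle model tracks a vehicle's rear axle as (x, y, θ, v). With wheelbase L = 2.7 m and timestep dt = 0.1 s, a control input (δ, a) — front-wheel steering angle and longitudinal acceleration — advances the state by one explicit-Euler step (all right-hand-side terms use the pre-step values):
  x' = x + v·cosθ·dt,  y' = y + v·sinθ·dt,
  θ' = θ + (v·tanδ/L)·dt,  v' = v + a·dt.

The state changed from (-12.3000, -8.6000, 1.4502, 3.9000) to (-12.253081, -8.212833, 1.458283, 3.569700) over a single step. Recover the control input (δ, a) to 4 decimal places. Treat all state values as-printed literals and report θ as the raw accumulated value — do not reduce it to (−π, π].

δ = 0.0559, a = -3.3030

a = (v'−v)/dt = (-0.330300)/0.1 = -3.3030
Δθ = θ'−θ = 0.008083;  (v·dt/L) = 3.9000·0.1/2.7 = 0.144444
tan δ = Δθ·L/(v·dt) = 0.055959  →  δ = 0.0559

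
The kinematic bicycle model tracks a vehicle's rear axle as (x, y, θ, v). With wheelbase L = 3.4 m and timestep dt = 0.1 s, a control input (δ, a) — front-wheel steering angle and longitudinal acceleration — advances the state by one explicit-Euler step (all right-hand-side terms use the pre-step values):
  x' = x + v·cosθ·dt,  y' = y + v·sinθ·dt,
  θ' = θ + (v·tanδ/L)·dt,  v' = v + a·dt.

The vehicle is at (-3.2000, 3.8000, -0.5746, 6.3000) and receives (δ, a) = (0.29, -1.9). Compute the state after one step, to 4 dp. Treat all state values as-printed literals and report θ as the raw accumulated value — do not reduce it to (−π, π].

(-2.6712, 3.4576, -0.5193, 6.1100)

x' = -3.2000 + 6.3000·cos(-0.5746)·0.1 = -2.6712
y' = 3.8000 + 6.3000·sin(-0.5746)·0.1 = 3.4576
θ' = -0.5746 + (6.3000/3.4)·tan(0.29)·0.1 = -0.5193
v' = 6.3000 − 1.9000·0.1 = 6.1100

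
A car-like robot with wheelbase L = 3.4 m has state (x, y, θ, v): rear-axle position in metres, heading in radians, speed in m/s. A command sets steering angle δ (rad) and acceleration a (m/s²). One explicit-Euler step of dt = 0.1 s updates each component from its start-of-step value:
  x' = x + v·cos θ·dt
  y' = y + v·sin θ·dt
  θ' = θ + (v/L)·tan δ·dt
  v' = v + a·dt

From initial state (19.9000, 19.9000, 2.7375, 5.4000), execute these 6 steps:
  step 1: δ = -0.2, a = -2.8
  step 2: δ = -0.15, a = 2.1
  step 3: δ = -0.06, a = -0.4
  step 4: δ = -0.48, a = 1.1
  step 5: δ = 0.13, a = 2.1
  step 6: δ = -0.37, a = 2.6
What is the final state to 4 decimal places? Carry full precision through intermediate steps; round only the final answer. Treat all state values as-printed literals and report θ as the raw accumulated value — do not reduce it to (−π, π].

after step 1 (δ=-0.2, a=-2.8): (19.403492, 20.112320, 2.705305, 5.120000)
after step 2 (δ=-0.15, a=2.1): (18.939453, 20.328680, 2.682546, 5.330000)
after step 3 (δ=-0.06, a=-0.4): (18.461631, 20.564849, 2.673129, 5.290000)
after step 4 (δ=-0.48, a=1.1): (17.989624, 20.803701, 2.592128, 5.400000)
after step 5 (δ=0.13, a=2.1): (17.529110, 21.085706, 2.612892, 5.610000)
after step 6 (δ=-0.37, a=2.6): (17.044707, 21.368681, 2.548894, 5.870000)

(17.0447, 21.3687, 2.5489, 5.8700)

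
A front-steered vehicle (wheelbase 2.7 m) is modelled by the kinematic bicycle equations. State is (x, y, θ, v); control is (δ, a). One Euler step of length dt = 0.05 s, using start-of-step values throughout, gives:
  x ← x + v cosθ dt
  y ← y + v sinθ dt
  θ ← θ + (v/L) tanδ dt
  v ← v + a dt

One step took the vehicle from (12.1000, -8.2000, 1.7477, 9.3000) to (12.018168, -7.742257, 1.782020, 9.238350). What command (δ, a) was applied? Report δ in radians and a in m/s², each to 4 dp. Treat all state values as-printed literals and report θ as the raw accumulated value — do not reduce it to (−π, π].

δ = 0.1967, a = -1.2330

a = (v'−v)/dt = (-0.061650)/0.05 = -1.2330
Δθ = θ'−θ = 0.034320;  (v·dt/L) = 9.3000·0.05/2.7 = 0.172222
tan δ = Δθ·L/(v·dt) = 0.199277  →  δ = 0.1967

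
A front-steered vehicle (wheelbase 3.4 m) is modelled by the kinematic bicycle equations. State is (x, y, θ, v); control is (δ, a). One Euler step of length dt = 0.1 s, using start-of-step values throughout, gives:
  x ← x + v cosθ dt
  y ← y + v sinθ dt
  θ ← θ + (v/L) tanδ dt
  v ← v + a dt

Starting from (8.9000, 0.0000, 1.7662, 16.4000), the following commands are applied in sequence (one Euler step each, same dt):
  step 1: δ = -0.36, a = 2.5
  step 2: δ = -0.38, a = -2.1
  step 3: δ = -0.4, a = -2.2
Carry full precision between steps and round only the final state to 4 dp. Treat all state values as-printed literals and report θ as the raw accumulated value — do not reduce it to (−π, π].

(8.8557, 4.8906, 1.1846, 16.2200)

after step 1 (δ=-0.36, a=2.5): (8.581573, 1.608790, 1.584641, 16.650000)
after step 2 (δ=-0.38, a=-2.1): (8.558523, 3.273630, 1.389046, 16.440000)
after step 3 (δ=-0.4, a=-2.2): (8.855678, 4.890552, 1.184613, 16.220000)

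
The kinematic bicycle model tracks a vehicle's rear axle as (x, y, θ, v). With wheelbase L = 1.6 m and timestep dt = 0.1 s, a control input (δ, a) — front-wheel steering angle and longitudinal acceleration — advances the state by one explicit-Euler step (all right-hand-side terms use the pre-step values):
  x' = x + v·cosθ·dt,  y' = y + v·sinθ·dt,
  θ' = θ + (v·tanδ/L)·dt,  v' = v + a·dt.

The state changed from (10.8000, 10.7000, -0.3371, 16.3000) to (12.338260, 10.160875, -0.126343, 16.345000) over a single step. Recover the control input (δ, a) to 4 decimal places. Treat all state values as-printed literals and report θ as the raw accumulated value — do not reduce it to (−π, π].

a = (v'−v)/dt = (0.045000)/0.1 = 0.4500
Δθ = θ'−θ = 0.210757;  (v·dt/L) = 16.3000·0.1/1.6 = 1.018750
tan δ = Δθ·L/(v·dt) = 0.206878  →  δ = 0.2040

δ = 0.2040, a = 0.4500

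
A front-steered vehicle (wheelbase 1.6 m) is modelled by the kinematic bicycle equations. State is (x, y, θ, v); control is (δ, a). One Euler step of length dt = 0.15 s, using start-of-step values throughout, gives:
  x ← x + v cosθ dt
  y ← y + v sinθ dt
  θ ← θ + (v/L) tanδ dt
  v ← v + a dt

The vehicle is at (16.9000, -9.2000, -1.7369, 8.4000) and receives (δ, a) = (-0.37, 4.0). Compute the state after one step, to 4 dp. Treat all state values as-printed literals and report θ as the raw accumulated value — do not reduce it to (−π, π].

(16.6917, -10.4427, -2.0423, 9.0000)

x' = 16.9000 + 8.4000·cos(-1.7369)·0.15 = 16.6917
y' = -9.2000 + 8.4000·sin(-1.7369)·0.15 = -10.4427
θ' = -1.7369 + (8.4000/1.6)·tan(-0.37)·0.15 = -2.0423
v' = 8.4000 + 4.0000·0.15 = 9.0000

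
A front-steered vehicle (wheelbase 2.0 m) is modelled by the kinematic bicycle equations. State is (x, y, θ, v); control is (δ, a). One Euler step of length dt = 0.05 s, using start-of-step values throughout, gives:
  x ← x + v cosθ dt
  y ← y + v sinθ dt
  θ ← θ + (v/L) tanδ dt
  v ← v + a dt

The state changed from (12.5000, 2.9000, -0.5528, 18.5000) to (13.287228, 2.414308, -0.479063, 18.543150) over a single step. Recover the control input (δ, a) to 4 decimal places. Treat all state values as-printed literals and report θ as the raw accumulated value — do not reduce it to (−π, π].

a = (v'−v)/dt = (0.043150)/0.05 = 0.8630
Δθ = θ'−θ = 0.073737;  (v·dt/L) = 18.5000·0.05/2.0 = 0.462500
tan δ = Δθ·L/(v·dt) = 0.159431  →  δ = 0.1581

δ = 0.1581, a = 0.8630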